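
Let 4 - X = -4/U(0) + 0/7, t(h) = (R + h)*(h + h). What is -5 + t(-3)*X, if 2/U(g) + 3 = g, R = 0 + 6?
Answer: 31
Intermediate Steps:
R = 6
t(h) = 2*h*(6 + h) (t(h) = (6 + h)*(h + h) = (6 + h)*(2*h) = 2*h*(6 + h))
U(g) = 2/(-3 + g)
X = -2 (X = 4 - (-4/(2/(-3 + 0)) + 0/7) = 4 - (-4/(2/(-3)) + 0*(1/7)) = 4 - (-4/(2*(-1/3)) + 0) = 4 - (-4/(-2/3) + 0) = 4 - (-4*(-3/2) + 0) = 4 - (6 + 0) = 4 - 1*6 = 4 - 6 = -2)
-5 + t(-3)*X = -5 + (2*(-3)*(6 - 3))*(-2) = -5 + (2*(-3)*3)*(-2) = -5 - 18*(-2) = -5 + 36 = 31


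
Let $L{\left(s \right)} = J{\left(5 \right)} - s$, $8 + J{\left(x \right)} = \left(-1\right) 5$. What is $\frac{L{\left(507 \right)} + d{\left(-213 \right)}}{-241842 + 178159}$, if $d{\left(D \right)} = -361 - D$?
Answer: $\frac{668}{63683} \approx 0.010489$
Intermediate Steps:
$J{\left(x \right)} = -13$ ($J{\left(x \right)} = -8 - 5 = -13$)
$L{\left(s \right)} = -13 - s$
$\frac{L{\left(507 \right)} + d{\left(-213 \right)}}{-241842 + 178159} = \frac{\left(-13 - 507\right) - 148}{-241842 + 178159} = \frac{\left(-13 - 507\right) + \left(-361 + 213\right)}{-63683} = \left(-520 - 148\right) \left(- \frac{1}{63683}\right) = \left(-668\right) \left(- \frac{1}{63683}\right) = \frac{668}{63683}$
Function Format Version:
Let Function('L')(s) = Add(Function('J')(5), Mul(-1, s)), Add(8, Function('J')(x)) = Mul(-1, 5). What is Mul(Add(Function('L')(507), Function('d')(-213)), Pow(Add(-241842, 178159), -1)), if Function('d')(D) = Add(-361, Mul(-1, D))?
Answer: Rational(668, 63683) ≈ 0.010489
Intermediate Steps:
Function('J')(x) = -13 (Function('J')(x) = Add(-8, Mul(-1, 5)) = Add(-8, -5) = -13)
Function('L')(s) = Add(-13, Mul(-1, s))
Mul(Add(Function('L')(507), Function('d')(-213)), Pow(Add(-241842, 178159), -1)) = Mul(Add(Add(-13, Mul(-1, 507)), Add(-361, Mul(-1, -213))), Pow(Add(-241842, 178159), -1)) = Mul(Add(Add(-13, -507), Add(-361, 213)), Pow(-63683, -1)) = Mul(Add(-520, -148), Rational(-1, 63683)) = Mul(-668, Rational(-1, 63683)) = Rational(668, 63683)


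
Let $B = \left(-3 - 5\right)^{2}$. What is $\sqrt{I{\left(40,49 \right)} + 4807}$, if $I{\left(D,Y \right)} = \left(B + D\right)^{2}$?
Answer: $\sqrt{15623} \approx 124.99$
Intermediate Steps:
$B = 64$ ($B = \left(-8\right)^{2} = 64$)
$I{\left(D,Y \right)} = \left(64 + D\right)^{2}$
$\sqrt{I{\left(40,49 \right)} + 4807} = \sqrt{\left(64 + 40\right)^{2} + 4807} = \sqrt{104^{2} + 4807} = \sqrt{10816 + 4807} = \sqrt{15623}$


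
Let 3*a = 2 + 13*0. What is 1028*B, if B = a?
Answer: 2056/3 ≈ 685.33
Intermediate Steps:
a = ⅔ (a = (2 + 13*0)/3 = (2 + 0)/3 = (⅓)*2 = ⅔ ≈ 0.66667)
B = ⅔ ≈ 0.66667
1028*B = 1028*(⅔) = 2056/3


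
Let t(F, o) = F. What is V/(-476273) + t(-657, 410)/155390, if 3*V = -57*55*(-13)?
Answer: -127572869/3895161130 ≈ -0.032752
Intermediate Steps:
V = 13585 (V = (-57*55*(-13))/3 = (-3135*(-13))/3 = (⅓)*40755 = 13585)
V/(-476273) + t(-657, 410)/155390 = 13585/(-476273) - 657/155390 = 13585*(-1/476273) - 657*1/155390 = -715/25067 - 657/155390 = -127572869/3895161130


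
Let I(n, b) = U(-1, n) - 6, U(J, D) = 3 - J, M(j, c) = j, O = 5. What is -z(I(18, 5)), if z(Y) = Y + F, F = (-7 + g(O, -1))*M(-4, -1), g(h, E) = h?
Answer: -6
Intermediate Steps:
F = 8 (F = (-7 + 5)*(-4) = -2*(-4) = 8)
I(n, b) = -2 (I(n, b) = (3 - 1*(-1)) - 6 = (3 + 1) - 6 = 4 - 6 = -2)
z(Y) = 8 + Y (z(Y) = Y + 8 = 8 + Y)
-z(I(18, 5)) = -(8 - 2) = -1*6 = -6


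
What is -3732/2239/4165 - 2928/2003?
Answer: -27312348876/18678846305 ≈ -1.4622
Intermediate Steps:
-3732/2239/4165 - 2928/2003 = -3732*1/2239*(1/4165) - 2928*1/2003 = -3732/2239*1/4165 - 2928/2003 = -3732/9325435 - 2928/2003 = -27312348876/18678846305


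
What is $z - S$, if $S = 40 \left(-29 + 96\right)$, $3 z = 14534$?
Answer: $\frac{6494}{3} \approx 2164.7$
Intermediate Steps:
$z = \frac{14534}{3}$ ($z = \frac{1}{3} \cdot 14534 = \frac{14534}{3} \approx 4844.7$)
$S = 2680$ ($S = 40 \cdot 67 = 2680$)
$z - S = \frac{14534}{3} - 2680 = \frac{6494}{3}$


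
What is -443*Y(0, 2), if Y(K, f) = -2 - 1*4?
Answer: 2658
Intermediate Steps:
Y(K, f) = -6 (Y(K, f) = -2 - 4 = -6)
-443*Y(0, 2) = -443*(-6) = 2658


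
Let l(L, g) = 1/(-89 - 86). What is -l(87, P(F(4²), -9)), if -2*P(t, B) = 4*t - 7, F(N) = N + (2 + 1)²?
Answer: 1/175 ≈ 0.0057143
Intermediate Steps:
F(N) = 9 + N (F(N) = N + 3² = N + 9 = 9 + N)
P(t, B) = 7/2 - 2*t (P(t, B) = -(4*t - 7)/2 = -(-7 + 4*t)/2 = 7/2 - 2*t)
l(L, g) = -1/175 (l(L, g) = 1/(-175) = -1/175)
-l(87, P(F(4²), -9)) = -1*(-1/175) = 1/175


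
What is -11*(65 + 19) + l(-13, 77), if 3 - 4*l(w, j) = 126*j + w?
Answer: -6691/2 ≈ -3345.5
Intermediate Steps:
l(w, j) = ¾ - 63*j/2 - w/4 (l(w, j) = ¾ - (126*j + w)/4 = ¾ - (w + 126*j)/4 = ¾ + (-63*j/2 - w/4) = ¾ - 63*j/2 - w/4)
-11*(65 + 19) + l(-13, 77) = -11*(65 + 19) + (¾ - 63/2*77 - ¼*(-13)) = -11*84 + (¾ - 4851/2 + 13/4) = -924 - 4843/2 = -6691/2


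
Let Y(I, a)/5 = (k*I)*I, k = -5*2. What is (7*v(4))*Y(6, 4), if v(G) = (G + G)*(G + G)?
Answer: -806400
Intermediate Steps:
k = -10
Y(I, a) = -50*I**2 (Y(I, a) = 5*((-10*I)*I) = 5*(-10*I**2) = -50*I**2)
v(G) = 4*G**2 (v(G) = (2*G)*(2*G) = 4*G**2)
(7*v(4))*Y(6, 4) = (7*(4*4**2))*(-50*6**2) = (7*(4*16))*(-50*36) = (7*64)*(-1800) = 448*(-1800) = -806400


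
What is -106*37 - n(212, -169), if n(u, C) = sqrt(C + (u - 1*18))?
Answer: -3927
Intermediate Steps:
n(u, C) = sqrt(-18 + C + u) (n(u, C) = sqrt(C + (u - 18)) = sqrt(C + (-18 + u)) = sqrt(-18 + C + u))
-106*37 - n(212, -169) = -106*37 - sqrt(-18 - 169 + 212) = -3922 - sqrt(25) = -3922 - 1*5 = -3922 - 5 = -3927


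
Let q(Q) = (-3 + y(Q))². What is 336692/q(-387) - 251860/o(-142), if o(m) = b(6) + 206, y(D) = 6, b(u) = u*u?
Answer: 39606362/1089 ≈ 36370.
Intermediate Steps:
b(u) = u²
o(m) = 242 (o(m) = 6² + 206 = 36 + 206 = 242)
q(Q) = 9 (q(Q) = (-3 + 6)² = 3² = 9)
336692/q(-387) - 251860/o(-142) = 336692/9 - 251860/242 = 336692*(⅑) - 251860*1/242 = 336692/9 - 125930/121 = 39606362/1089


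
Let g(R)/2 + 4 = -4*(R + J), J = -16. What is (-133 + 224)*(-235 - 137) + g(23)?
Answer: -33916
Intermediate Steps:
g(R) = 120 - 8*R (g(R) = -8 + 2*(-4*(R - 16)) = -8 + 2*(-4*(-16 + R)) = -8 + 2*(64 - 4*R) = -8 + (128 - 8*R) = 120 - 8*R)
(-133 + 224)*(-235 - 137) + g(23) = (-133 + 224)*(-235 - 137) + (120 - 8*23) = 91*(-372) + (120 - 184) = -33852 - 64 = -33916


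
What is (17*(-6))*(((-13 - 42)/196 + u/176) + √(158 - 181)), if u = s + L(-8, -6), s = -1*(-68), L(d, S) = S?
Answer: -15759/2156 - 102*I*√23 ≈ -7.3094 - 489.17*I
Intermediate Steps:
s = 68
u = 62 (u = 68 - 6 = 62)
(17*(-6))*(((-13 - 42)/196 + u/176) + √(158 - 181)) = (17*(-6))*(((-13 - 42)/196 + 62/176) + √(158 - 181)) = -102*((-55*1/196 + 62*(1/176)) + √(-23)) = -102*((-55/196 + 31/88) + I*√23) = -102*(309/4312 + I*√23) = -15759/2156 - 102*I*√23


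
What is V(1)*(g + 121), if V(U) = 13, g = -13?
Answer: 1404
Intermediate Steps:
V(1)*(g + 121) = 13*(-13 + 121) = 13*108 = 1404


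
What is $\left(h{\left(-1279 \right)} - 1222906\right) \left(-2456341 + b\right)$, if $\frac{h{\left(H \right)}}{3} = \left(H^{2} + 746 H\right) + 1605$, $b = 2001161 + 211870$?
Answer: $-201224669300$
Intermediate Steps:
$b = 2213031$
$h{\left(H \right)} = 4815 + 3 H^{2} + 2238 H$ ($h{\left(H \right)} = 3 \left(\left(H^{2} + 746 H\right) + 1605\right) = 3 \left(1605 + H^{2} + 746 H\right) = 4815 + 3 H^{2} + 2238 H$)
$\left(h{\left(-1279 \right)} - 1222906\right) \left(-2456341 + b\right) = \left(\left(4815 + 3 \left(-1279\right)^{2} + 2238 \left(-1279\right)\right) - 1222906\right) \left(-2456341 + 2213031\right) = \left(\left(4815 + 3 \cdot 1635841 - 2862402\right) - 1222906\right) \left(-243310\right) = \left(\left(4815 + 4907523 - 2862402\right) - 1222906\right) \left(-243310\right) = \left(2049936 - 1222906\right) \left(-243310\right) = 827030 \left(-243310\right) = -201224669300$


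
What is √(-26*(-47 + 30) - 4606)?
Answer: 2*I*√1041 ≈ 64.529*I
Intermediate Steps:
√(-26*(-47 + 30) - 4606) = √(-26*(-17) - 4606) = √(442 - 4606) = √(-4164) = 2*I*√1041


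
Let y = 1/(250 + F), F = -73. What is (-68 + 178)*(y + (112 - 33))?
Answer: 1538240/177 ≈ 8690.6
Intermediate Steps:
y = 1/177 (y = 1/(250 - 73) = 1/177 ≈ 0.0056497)
(-68 + 178)*(y + (112 - 33)) = (-68 + 178)*(1/177 + (112 - 33)) = 110*(1/177 + 79) = 110*(13984/177) = 1538240/177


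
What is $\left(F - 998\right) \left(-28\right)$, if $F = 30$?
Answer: $27104$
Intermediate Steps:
$\left(F - 998\right) \left(-28\right) = \left(30 - 998\right) \left(-28\right) = \left(-968\right) \left(-28\right) = 27104$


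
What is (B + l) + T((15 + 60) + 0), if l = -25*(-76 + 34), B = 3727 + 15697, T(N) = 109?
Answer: 20583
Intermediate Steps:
B = 19424
l = 1050 (l = -25*(-42) = 1050)
(B + l) + T((15 + 60) + 0) = (19424 + 1050) + 109 = 20474 + 109 = 20583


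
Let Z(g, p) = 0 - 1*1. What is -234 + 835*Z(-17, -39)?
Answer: -1069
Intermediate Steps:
Z(g, p) = -1 (Z(g, p) = 0 - 1 = -1)
-234 + 835*Z(-17, -39) = -234 + 835*(-1) = -234 - 835 = -1069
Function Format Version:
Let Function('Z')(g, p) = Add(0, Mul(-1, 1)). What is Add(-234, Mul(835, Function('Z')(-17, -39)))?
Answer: -1069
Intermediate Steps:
Function('Z')(g, p) = -1 (Function('Z')(g, p) = Add(0, -1) = -1)
Add(-234, Mul(835, Function('Z')(-17, -39))) = Add(-234, Mul(835, -1)) = Add(-234, -835) = -1069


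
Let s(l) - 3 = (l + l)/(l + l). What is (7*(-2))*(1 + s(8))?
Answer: -70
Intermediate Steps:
s(l) = 4 (s(l) = 3 + (l + l)/(l + l) = 3 + (2*l)/((2*l)) = 3 + (2*l)*(1/(2*l)) = 3 + 1 = 4)
(7*(-2))*(1 + s(8)) = (7*(-2))*(1 + 4) = -14*5 = -70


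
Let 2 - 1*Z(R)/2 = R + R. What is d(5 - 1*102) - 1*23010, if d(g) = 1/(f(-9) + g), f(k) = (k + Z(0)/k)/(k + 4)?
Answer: -19696569/856 ≈ -23010.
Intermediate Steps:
Z(R) = 4 - 4*R (Z(R) = 4 - 2*(R + R) = 4 - 4*R)
f(k) = (k + 4/k)/(4 + k) (f(k) = (k + (4 - 4*0)/k)/(k + 4) = (k + (4 + 0)/k)/(4 + k) = (k + 4/k)/(4 + k))
d(g) = 1/(17/9 + g) (d(g) = 1/((4 + (-9)²)/((-9)*(4 - 9)) + g) = 1/(-⅑*(4 + 81)/(-5) + g) = 1/(-⅑*(-⅕)*85 + g) = 1/(17/9 + g))
d(5 - 1*102) - 1*23010 = 9/(17 + 9*(5 - 1*102)) - 1*23010 = 9/(17 + 9*(5 - 102)) - 23010 = 9/(17 + 9*(-97)) - 23010 = 9/(17 - 873) - 23010 = 9/(-856) - 23010 = 9*(-1/856) - 23010 = -9/856 - 23010 = -19696569/856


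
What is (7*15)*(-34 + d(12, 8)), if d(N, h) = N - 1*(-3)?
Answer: -1995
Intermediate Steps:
d(N, h) = 3 + N (d(N, h) = N + 3 = 3 + N)
(7*15)*(-34 + d(12, 8)) = (7*15)*(-34 + (3 + 12)) = 105*(-34 + 15) = 105*(-19) = -1995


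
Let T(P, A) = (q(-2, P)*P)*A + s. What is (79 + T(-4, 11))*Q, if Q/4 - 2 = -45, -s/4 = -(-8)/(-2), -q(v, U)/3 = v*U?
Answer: -197972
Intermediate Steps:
q(v, U) = -3*U*v (q(v, U) = -3*v*U = -3*U*v)
s = 16 (s = -(-16)*(-2/(-2)) = -(-16)*(-2*(-½)) = -(-16) = -4*(-4) = 16)
Q = -172 (Q = 8 + 4*(-45) = 8 - 180 = -172)
T(P, A) = 16 + 6*A*P² (T(P, A) = ((-3*P*(-2))*P)*A + 16 = ((6*P)*P)*A + 16 = (6*P²)*A + 16 = 6*A*P² + 16 = 16 + 6*A*P²)
(79 + T(-4, 11))*Q = (79 + (16 + 6*11*(-4)²))*(-172) = (79 + (16 + 6*11*16))*(-172) = (79 + (16 + 1056))*(-172) = (79 + 1072)*(-172) = 1151*(-172) = -197972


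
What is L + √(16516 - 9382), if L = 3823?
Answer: 3823 + √7134 ≈ 3907.5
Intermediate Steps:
L + √(16516 - 9382) = 3823 + √(16516 - 9382) = 3823 + √7134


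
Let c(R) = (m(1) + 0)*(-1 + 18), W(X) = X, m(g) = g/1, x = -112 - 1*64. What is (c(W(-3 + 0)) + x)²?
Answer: 25281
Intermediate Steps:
x = -176 (x = -112 - 64 = -176)
m(g) = g (m(g) = g*1 = g)
c(R) = 17 (c(R) = (1 + 0)*(-1 + 18) = 1*17 = 17)
(c(W(-3 + 0)) + x)² = (17 - 176)² = (-159)² = 25281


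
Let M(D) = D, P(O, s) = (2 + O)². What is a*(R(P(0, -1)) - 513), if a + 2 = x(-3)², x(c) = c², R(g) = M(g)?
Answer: -40211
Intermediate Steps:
R(g) = g
a = 79 (a = -2 + ((-3)²)² = -2 + 9² = -2 + 81 = 79)
a*(R(P(0, -1)) - 513) = 79*((2 + 0)² - 513) = 79*(2² - 513) = 79*(4 - 513) = 79*(-509) = -40211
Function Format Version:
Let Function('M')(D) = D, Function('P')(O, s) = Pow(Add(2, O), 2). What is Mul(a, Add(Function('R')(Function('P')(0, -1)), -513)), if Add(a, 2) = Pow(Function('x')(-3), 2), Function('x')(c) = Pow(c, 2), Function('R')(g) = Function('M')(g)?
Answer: -40211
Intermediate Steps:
Function('R')(g) = g
a = 79 (a = Add(-2, Pow(Pow(-3, 2), 2)) = Add(-2, Pow(9, 2)) = Add(-2, 81) = 79)
Mul(a, Add(Function('R')(Function('P')(0, -1)), -513)) = Mul(79, Add(Pow(Add(2, 0), 2), -513)) = Mul(79, Add(Pow(2, 2), -513)) = Mul(79, Add(4, -513)) = Mul(79, -509) = -40211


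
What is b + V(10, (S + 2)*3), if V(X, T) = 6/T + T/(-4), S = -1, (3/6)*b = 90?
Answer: 725/4 ≈ 181.25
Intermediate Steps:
b = 180 (b = 2*90 = 180)
V(X, T) = 6/T - T/4 (V(X, T) = 6/T + T*(-1/4) = 6/T - T/4)
b + V(10, (S + 2)*3) = 180 + (6/(((-1 + 2)*3)) - (-1 + 2)*3/4) = 180 + (6/((1*3)) - 3/4) = 180 + (6/3 - 1/4*3) = 180 + (6*(1/3) - 3/4) = 180 + (2 - 3/4) = 180 + 5/4 = 725/4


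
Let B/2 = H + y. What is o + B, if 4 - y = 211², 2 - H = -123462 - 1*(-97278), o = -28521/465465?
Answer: -5688302117/155155 ≈ -36662.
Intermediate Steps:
o = -9507/155155 (o = -28521*1/465465 = -9507/155155 ≈ -0.061274)
H = 26186 (H = 2 - (-123462 - 1*(-97278)) = 2 - (-123462 + 97278) = 2 - 1*(-26184) = 2 + 26184 = 26186)
y = -44517 (y = 4 - 1*211² = 4 - 1*44521 = 4 - 44521 = -44517)
B = -36662 (B = 2*(26186 - 44517) = 2*(-18331) = -36662)
o + B = -9507/155155 - 36662 = -5688302117/155155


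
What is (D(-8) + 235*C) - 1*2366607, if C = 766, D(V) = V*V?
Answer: -2186533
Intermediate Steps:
D(V) = V**2
(D(-8) + 235*C) - 1*2366607 = ((-8)**2 + 235*766) - 1*2366607 = (64 + 180010) - 2366607 = 180074 - 2366607 = -2186533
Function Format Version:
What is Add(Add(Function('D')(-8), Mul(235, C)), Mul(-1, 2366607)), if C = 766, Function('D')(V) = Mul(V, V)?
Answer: -2186533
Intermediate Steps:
Function('D')(V) = Pow(V, 2)
Add(Add(Function('D')(-8), Mul(235, C)), Mul(-1, 2366607)) = Add(Add(Pow(-8, 2), Mul(235, 766)), Mul(-1, 2366607)) = Add(Add(64, 180010), -2366607) = Add(180074, -2366607) = -2186533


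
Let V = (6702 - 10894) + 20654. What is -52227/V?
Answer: -52227/16462 ≈ -3.1726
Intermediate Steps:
V = 16462 (V = -4192 + 20654 = 16462)
-52227/V = -52227/16462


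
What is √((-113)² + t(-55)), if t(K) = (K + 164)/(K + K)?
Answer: √154492910/110 ≈ 113.00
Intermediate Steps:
t(K) = (164 + K)/(2*K) (t(K) = (164 + K)/((2*K)) = (164 + K)*(1/(2*K)) = (164 + K)/(2*K))
√((-113)² + t(-55)) = √((-113)² + (½)*(164 - 55)/(-55)) = √(12769 + (½)*(-1/55)*109) = √(12769 - 109/110) = √(1404481/110) = √154492910/110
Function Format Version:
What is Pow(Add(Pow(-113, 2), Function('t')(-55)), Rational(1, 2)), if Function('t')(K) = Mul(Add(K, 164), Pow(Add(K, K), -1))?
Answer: Mul(Rational(1, 110), Pow(154492910, Rational(1, 2))) ≈ 113.00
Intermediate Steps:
Function('t')(K) = Mul(Rational(1, 2), Pow(K, -1), Add(164, K)) (Function('t')(K) = Mul(Add(164, K), Pow(Mul(2, K), -1)) = Mul(Add(164, K), Mul(Rational(1, 2), Pow(K, -1))) = Mul(Rational(1, 2), Pow(K, -1), Add(164, K)))
Pow(Add(Pow(-113, 2), Function('t')(-55)), Rational(1, 2)) = Pow(Add(Pow(-113, 2), Mul(Rational(1, 2), Pow(-55, -1), Add(164, -55))), Rational(1, 2)) = Pow(Add(12769, Mul(Rational(1, 2), Rational(-1, 55), 109)), Rational(1, 2)) = Pow(Add(12769, Rational(-109, 110)), Rational(1, 2)) = Pow(Rational(1404481, 110), Rational(1, 2)) = Mul(Rational(1, 110), Pow(154492910, Rational(1, 2)))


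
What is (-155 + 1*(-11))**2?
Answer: 27556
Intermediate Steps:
(-155 + 1*(-11))**2 = (-155 - 11)**2 = (-166)**2 = 27556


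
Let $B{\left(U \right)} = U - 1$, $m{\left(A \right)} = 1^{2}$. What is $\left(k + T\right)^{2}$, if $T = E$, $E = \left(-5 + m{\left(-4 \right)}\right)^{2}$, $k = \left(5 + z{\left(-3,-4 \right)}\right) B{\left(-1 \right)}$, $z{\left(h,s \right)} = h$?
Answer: $144$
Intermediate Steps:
$m{\left(A \right)} = 1$
$B{\left(U \right)} = -1 + U$
$k = -4$ ($k = \left(5 - 3\right) \left(-1 - 1\right) = 2 \left(-2\right) = -4$)
$E = 16$ ($E = \left(-5 + 1\right)^{2} = \left(-4\right)^{2} = 16$)
$T = 16$
$\left(k + T\right)^{2} = \left(-4 + 16\right)^{2} = 12^{2} = 144$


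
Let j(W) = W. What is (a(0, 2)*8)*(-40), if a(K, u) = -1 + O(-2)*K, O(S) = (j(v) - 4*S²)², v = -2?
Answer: 320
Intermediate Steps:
O(S) = (-2 - 4*S²)²
a(K, u) = -1 + 324*K (a(K, u) = -1 + (4*(1 + 2*(-2)²)²)*K = -1 + (4*(1 + 2*4)²)*K = -1 + (4*(1 + 8)²)*K = -1 + (4*9²)*K = -1 + (4*81)*K = -1 + 324*K)
(a(0, 2)*8)*(-40) = ((-1 + 324*0)*8)*(-40) = ((-1 + 0)*8)*(-40) = -1*8*(-40) = -8*(-40) = 320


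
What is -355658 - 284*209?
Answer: -415014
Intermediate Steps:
-355658 - 284*209 = -355658 - 59356 = -415014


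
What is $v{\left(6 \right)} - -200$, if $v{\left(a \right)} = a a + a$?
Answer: $242$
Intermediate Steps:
$v{\left(a \right)} = a + a^{2}$ ($v{\left(a \right)} = a^{2} + a = a + a^{2}$)
$v{\left(6 \right)} - -200 = 6 \left(1 + 6\right) - -200 = 6 \cdot 7 + 200 = 42 + 200 = 242$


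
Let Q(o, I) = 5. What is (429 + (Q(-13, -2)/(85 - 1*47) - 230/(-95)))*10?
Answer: 81995/19 ≈ 4315.5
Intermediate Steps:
(429 + (Q(-13, -2)/(85 - 1*47) - 230/(-95)))*10 = (429 + (5/(85 - 1*47) - 230/(-95)))*10 = (429 + (5/(85 - 47) - 230*(-1/95)))*10 = (429 + (5/38 + 46/19))*10 = (429 + 97/38)*10 = (16399/38)*10 = 81995/19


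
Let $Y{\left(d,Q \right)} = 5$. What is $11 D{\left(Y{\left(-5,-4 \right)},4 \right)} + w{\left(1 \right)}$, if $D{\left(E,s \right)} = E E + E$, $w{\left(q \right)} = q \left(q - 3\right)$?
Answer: $328$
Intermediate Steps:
$w{\left(q \right)} = q \left(-3 + q\right)$
$D{\left(E,s \right)} = E + E^{2}$ ($D{\left(E,s \right)} = E^{2} + E = E + E^{2}$)
$11 D{\left(Y{\left(-5,-4 \right)},4 \right)} + w{\left(1 \right)} = 11 \cdot 5 \left(1 + 5\right) + 1 \left(-3 + 1\right) = 11 \cdot 5 \cdot 6 + 1 \left(-2\right) = 11 \cdot 30 - 2 = 330 - 2 = 328$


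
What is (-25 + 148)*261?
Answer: 32103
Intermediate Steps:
(-25 + 148)*261 = 123*261 = 32103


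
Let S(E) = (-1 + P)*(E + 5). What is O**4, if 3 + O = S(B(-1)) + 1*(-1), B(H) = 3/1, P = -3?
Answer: 1679616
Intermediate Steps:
B(H) = 3 (B(H) = 3*1 = 3)
S(E) = -20 - 4*E (S(E) = (-1 - 3)*(E + 5) = -4*(5 + E) = -20 - 4*E)
O = -36 (O = -3 + ((-20 - 4*3) + 1*(-1)) = -3 + ((-20 - 12) - 1) = -3 + (-32 - 1) = -3 - 33 = -36)
O**4 = (-36)**4 = 1679616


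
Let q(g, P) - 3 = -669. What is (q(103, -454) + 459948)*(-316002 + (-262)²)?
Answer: -113607076956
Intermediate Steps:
q(g, P) = -666 (q(g, P) = 3 - 669 = -666)
(q(103, -454) + 459948)*(-316002 + (-262)²) = (-666 + 459948)*(-316002 + (-262)²) = 459282*(-316002 + 68644) = 459282*(-247358) = -113607076956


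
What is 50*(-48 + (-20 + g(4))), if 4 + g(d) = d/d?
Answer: -3550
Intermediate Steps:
g(d) = -3 (g(d) = -4 + d/d = -4 + 1 = -3)
50*(-48 + (-20 + g(4))) = 50*(-48 + (-20 - 3)) = 50*(-48 - 23) = 50*(-71) = -3550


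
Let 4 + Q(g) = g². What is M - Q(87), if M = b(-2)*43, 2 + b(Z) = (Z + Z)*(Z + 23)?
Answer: -11263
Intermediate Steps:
b(Z) = -2 + 2*Z*(23 + Z) (b(Z) = -2 + (Z + Z)*(Z + 23) = -2 + (2*Z)*(23 + Z) = -2 + 2*Z*(23 + Z))
Q(g) = -4 + g²
M = -3698 (M = (-2 + 2*(-2)² + 46*(-2))*43 = (-2 + 2*4 - 92)*43 = (-2 + 8 - 92)*43 = -86*43 = -3698)
M - Q(87) = -3698 - (-4 + 87²) = -3698 - (-4 + 7569) = -3698 - 1*7565 = -3698 - 7565 = -11263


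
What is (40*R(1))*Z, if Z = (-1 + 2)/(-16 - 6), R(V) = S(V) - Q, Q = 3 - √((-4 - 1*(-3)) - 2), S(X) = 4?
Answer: -20/11 - 20*I*√3/11 ≈ -1.8182 - 3.1492*I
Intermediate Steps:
Q = 3 - I*√3 (Q = 3 - √((-4 + 3) - 2) = 3 - √(-1 - 2) = 3 - √(-3) = 3 - I*√3 ≈ 3.0 - 1.732*I)
R(V) = 1 + I*√3 (R(V) = 4 - (3 - I*√3) = 4 + (-3 + I*√3) = 1 + I*√3)
Z = -1/22 (Z = 1/(-22) = 1*(-1/22) = -1/22 ≈ -0.045455)
(40*R(1))*Z = (40*(1 + I*√3))*(-1/22) = (40 + 40*I*√3)*(-1/22) = -20/11 - 20*I*√3/11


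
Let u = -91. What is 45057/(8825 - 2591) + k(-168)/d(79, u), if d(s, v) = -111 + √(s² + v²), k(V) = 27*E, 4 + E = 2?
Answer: 20601287/4573678 - 54*√14522/2201 ≈ 1.5478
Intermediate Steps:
E = -2 (E = -4 + 2 = -2)
k(V) = -54 (k(V) = 27*(-2) = -54)
45057/(8825 - 2591) + k(-168)/d(79, u) = 45057/(8825 - 2591) - 54/(-111 + √(79² + (-91)²)) = 45057/6234 - 54/(-111 + √(6241 + 8281)) = 45057*(1/6234) - 54/(-111 + √14522) = 15019/2078 - 54/(-111 + √14522)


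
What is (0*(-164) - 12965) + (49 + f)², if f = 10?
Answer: -9484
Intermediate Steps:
(0*(-164) - 12965) + (49 + f)² = (0*(-164) - 12965) + (49 + 10)² = (0 - 12965) + 59² = -12965 + 3481 = -9484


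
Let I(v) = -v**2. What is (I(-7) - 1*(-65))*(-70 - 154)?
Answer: -3584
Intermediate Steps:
(I(-7) - 1*(-65))*(-70 - 154) = (-1*(-7)**2 - 1*(-65))*(-70 - 154) = (-1*49 + 65)*(-224) = (-49 + 65)*(-224) = 16*(-224) = -3584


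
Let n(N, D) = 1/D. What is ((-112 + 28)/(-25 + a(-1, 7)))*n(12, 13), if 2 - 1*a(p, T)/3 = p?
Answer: 21/52 ≈ 0.40385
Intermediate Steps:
a(p, T) = 6 - 3*p
((-112 + 28)/(-25 + a(-1, 7)))*n(12, 13) = ((-112 + 28)/(-25 + (6 - 3*(-1))))/13 = -84/(-25 + (6 + 3))*(1/13) = -84/(-25 + 9)*(1/13) = -84/(-16)*(1/13) = -84*(-1/16)*(1/13) = (21/4)*(1/13) = 21/52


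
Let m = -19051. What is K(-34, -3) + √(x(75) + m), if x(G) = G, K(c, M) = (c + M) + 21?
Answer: -16 + 4*I*√1186 ≈ -16.0 + 137.75*I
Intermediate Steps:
K(c, M) = 21 + M + c (K(c, M) = (M + c) + 21 = 21 + M + c)
K(-34, -3) + √(x(75) + m) = (21 - 3 - 34) + √(75 - 19051) = -16 + √(-18976) = -16 + 4*I*√1186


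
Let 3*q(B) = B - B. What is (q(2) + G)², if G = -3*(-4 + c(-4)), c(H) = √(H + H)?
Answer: 72 - 144*I*√2 ≈ 72.0 - 203.65*I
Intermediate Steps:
q(B) = 0 (q(B) = (B - B)/3 = (⅓)*0 = 0)
c(H) = √2*√H (c(H) = √(2*H) = √2*√H)
G = 12 - 6*I*√2 (G = -3*(-4 + √2*√(-4)) = -3*(-4 + √2*(2*I)) = -3*(-4 + 2*I*√2) = 12 - 6*I*√2 ≈ 12.0 - 8.4853*I)
(q(2) + G)² = (0 + (12 - 6*I*√2))² = (12 - 6*I*√2)²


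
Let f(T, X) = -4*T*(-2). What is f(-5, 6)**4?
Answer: 2560000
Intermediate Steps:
f(T, X) = 8*T
f(-5, 6)**4 = (8*(-5))**4 = (-40)**4 = 2560000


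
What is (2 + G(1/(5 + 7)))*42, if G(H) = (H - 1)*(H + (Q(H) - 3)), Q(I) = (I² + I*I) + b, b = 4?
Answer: 6013/144 ≈ 41.757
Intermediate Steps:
Q(I) = 4 + 2*I² (Q(I) = (I² + I*I) + 4 = (I² + I²) + 4 = 2*I² + 4 = 4 + 2*I²)
G(H) = (-1 + H)*(1 + H + 2*H²) (G(H) = (H - 1)*(H + ((4 + 2*H²) - 3)) = (-1 + H)*(H + (1 + 2*H²)) = (-1 + H)*(1 + H + 2*H²))
(2 + G(1/(5 + 7)))*42 = (2 + (-1 - (1/(5 + 7))² + 2*(1/(5 + 7))³))*42 = (2 + (-1 - (1/12)² + 2*(1/12)³))*42 = (2 + (-1 - 1*1/144 + 2*(1/1728)))*42 = (2 + (-1 - 1/144 + 1/864))*42 = (2 - 869/864)*42 = (859/864)*42 = 6013/144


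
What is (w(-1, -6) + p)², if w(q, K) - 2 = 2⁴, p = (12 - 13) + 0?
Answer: 289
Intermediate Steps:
p = -1 (p = -1 + 0 = -1)
w(q, K) = 18 (w(q, K) = 2 + 2⁴ = 2 + 16 = 18)
(w(-1, -6) + p)² = (18 - 1)² = 17² = 289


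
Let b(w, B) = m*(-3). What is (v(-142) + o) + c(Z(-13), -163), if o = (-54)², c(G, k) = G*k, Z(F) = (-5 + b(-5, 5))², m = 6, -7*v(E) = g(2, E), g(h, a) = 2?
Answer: -583179/7 ≈ -83311.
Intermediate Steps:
v(E) = -2/7 (v(E) = -⅐*2 = -2/7)
b(w, B) = -18 (b(w, B) = 6*(-3) = -18)
Z(F) = 529 (Z(F) = (-5 - 18)² = (-23)² = 529)
o = 2916
(v(-142) + o) + c(Z(-13), -163) = (-2/7 + 2916) + 529*(-163) = 20410/7 - 86227 = -583179/7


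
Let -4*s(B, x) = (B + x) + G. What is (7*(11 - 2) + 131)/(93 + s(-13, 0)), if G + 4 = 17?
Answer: 194/93 ≈ 2.0860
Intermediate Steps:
G = 13 (G = -4 + 17 = 13)
s(B, x) = -13/4 - B/4 - x/4 (s(B, x) = -((B + x) + 13)/4 = -(13 + B + x)/4 = -13/4 - B/4 - x/4)
(7*(11 - 2) + 131)/(93 + s(-13, 0)) = (7*(11 - 2) + 131)/(93 + (-13/4 - ¼*(-13) - ¼*0)) = (7*9 + 131)/(93 + (-13/4 + 13/4 + 0)) = (63 + 131)/(93 + 0) = 194/93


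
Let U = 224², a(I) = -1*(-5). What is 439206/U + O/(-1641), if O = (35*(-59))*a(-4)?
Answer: 619402123/41169408 ≈ 15.045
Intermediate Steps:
a(I) = 5
O = -10325 (O = (35*(-59))*5 = -2065*5 = -10325)
U = 50176
439206/U + O/(-1641) = 439206/50176 - 10325/(-1641) = 439206*(1/50176) - 10325*(-1/1641) = 219603/25088 + 10325/1641 = 619402123/41169408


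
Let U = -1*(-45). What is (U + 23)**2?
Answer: 4624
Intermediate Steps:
U = 45
(U + 23)**2 = (45 + 23)**2 = 68**2 = 4624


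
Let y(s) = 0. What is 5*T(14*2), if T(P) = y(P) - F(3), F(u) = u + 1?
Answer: -20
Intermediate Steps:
F(u) = 1 + u
T(P) = -4 (T(P) = 0 - (1 + 3) = 0 - 1*4 = 0 - 4 = -4)
5*T(14*2) = 5*(-4) = -20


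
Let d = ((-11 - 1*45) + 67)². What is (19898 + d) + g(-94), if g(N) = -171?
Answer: 19848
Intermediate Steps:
d = 121 (d = ((-11 - 45) + 67)² = (-56 + 67)² = 11² = 121)
(19898 + d) + g(-94) = (19898 + 121) - 171 = 20019 - 171 = 19848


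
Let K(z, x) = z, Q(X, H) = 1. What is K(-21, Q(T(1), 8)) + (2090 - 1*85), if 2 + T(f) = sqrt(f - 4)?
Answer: 1984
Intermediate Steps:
T(f) = -2 + sqrt(-4 + f) (T(f) = -2 + sqrt(f - 4) = -2 + sqrt(-4 + f))
K(-21, Q(T(1), 8)) + (2090 - 1*85) = -21 + (2090 - 1*85) = -21 + (2090 - 85) = -21 + 2005 = 1984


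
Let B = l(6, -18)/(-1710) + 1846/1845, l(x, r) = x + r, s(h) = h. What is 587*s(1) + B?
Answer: 4122521/7011 ≈ 588.01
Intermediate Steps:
l(x, r) = r + x
B = 7064/7011 (B = (-18 + 6)/(-1710) + 1846/1845 = -12*(-1/1710) + 1846*(1/1845) = 2/285 + 1846/1845 = 7064/7011 ≈ 1.0076)
587*s(1) + B = 587*1 + 7064/7011 = 587 + 7064/7011 = 4122521/7011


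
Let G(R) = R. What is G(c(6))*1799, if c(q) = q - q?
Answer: 0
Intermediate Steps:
c(q) = 0
G(c(6))*1799 = 0*1799 = 0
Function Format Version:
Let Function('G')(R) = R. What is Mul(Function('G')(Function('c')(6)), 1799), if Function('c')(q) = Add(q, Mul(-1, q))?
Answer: 0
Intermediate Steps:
Function('c')(q) = 0
Mul(Function('G')(Function('c')(6)), 1799) = Mul(0, 1799) = 0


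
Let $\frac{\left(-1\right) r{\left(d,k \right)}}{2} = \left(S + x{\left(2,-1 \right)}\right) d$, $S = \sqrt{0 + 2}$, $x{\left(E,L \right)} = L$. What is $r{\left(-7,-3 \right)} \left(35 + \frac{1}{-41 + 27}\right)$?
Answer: $-489 + 489 \sqrt{2} \approx 202.55$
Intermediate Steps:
$S = \sqrt{2} \approx 1.4142$
$r{\left(d,k \right)} = - 2 d \left(-1 + \sqrt{2}\right)$ ($r{\left(d,k \right)} = - 2 \left(\sqrt{2} - 1\right) d = - 2 \left(-1 + \sqrt{2}\right) d = - 2 d \left(-1 + \sqrt{2}\right)$)
$r{\left(-7,-3 \right)} \left(35 + \frac{1}{-41 + 27}\right) = 2 \left(-7\right) \left(1 - \sqrt{2}\right) \left(35 + \frac{1}{-41 + 27}\right) = \left(-14 + 14 \sqrt{2}\right) \left(35 + \frac{1}{-14}\right) = \left(-14 + 14 \sqrt{2}\right) \left(35 - \frac{1}{14}\right) = \left(-14 + 14 \sqrt{2}\right) \frac{489}{14} = -489 + 489 \sqrt{2}$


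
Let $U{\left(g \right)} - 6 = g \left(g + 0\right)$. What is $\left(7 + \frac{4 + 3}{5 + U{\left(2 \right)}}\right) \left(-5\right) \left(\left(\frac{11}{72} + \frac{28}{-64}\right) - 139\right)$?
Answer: $\frac{140399}{27} \approx 5200.0$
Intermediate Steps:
$U{\left(g \right)} = 6 + g^{2}$ ($U{\left(g \right)} = 6 + g \left(g + 0\right) = 6 + g g = 6 + g^{2}$)
$\left(7 + \frac{4 + 3}{5 + U{\left(2 \right)}}\right) \left(-5\right) \left(\left(\frac{11}{72} + \frac{28}{-64}\right) - 139\right) = \left(7 + \frac{4 + 3}{5 + \left(6 + 2^{2}\right)}\right) \left(-5\right) \left(\left(\frac{11}{72} + \frac{28}{-64}\right) - 139\right) = \left(7 + \frac{7}{5 + \left(6 + 4\right)}\right) \left(-5\right) \left(\left(11 \cdot \frac{1}{72} + 28 \left(- \frac{1}{64}\right)\right) - 139\right) = \left(7 + \frac{7}{5 + 10}\right) \left(-5\right) \left(\left(\frac{11}{72} - \frac{7}{16}\right) - 139\right) = \left(7 + \frac{7}{15}\right) \left(-5\right) \left(- \frac{41}{144} - 139\right) = \left(7 + 7 \cdot \frac{1}{15}\right) \left(-5\right) \left(- \frac{20057}{144}\right) = \left(7 + \frac{7}{15}\right) \left(-5\right) \left(- \frac{20057}{144}\right) = \frac{112}{15} \left(-5\right) \left(- \frac{20057}{144}\right) = \left(- \frac{112}{3}\right) \left(- \frac{20057}{144}\right) = \frac{140399}{27}$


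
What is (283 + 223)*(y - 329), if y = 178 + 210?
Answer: 29854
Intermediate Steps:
y = 388
(283 + 223)*(y - 329) = (283 + 223)*(388 - 329) = 506*59 = 29854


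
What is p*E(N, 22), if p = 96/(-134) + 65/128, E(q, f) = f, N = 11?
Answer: -19679/4288 ≈ -4.5893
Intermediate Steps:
p = -1789/8576 (p = 96*(-1/134) + 65*(1/128) = -48/67 + 65/128 = -1789/8576 ≈ -0.20861)
p*E(N, 22) = -1789/8576*22 = -19679/4288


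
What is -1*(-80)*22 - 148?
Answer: 1612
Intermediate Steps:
-1*(-80)*22 - 148 = 80*22 - 148 = 1760 - 148 = 1612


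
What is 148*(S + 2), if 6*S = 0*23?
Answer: 296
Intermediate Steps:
S = 0 (S = (0*23)/6 = (⅙)*0 = 0)
148*(S + 2) = 148*(0 + 2) = 148*2 = 296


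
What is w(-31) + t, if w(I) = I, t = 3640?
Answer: 3609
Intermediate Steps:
w(-31) + t = -31 + 3640 = 3609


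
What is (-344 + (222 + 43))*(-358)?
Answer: 28282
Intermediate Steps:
(-344 + (222 + 43))*(-358) = (-344 + 265)*(-358) = -79*(-358) = 28282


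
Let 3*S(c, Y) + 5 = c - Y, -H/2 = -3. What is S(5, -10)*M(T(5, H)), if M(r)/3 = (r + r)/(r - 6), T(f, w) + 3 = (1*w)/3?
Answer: 20/7 ≈ 2.8571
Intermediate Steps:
H = 6 (H = -2*(-3) = 6)
T(f, w) = -3 + w/3 (T(f, w) = -3 + (1*w)/3 = -3 + w*(1/3) = -3 + w/3)
S(c, Y) = -5/3 - Y/3 + c/3 (S(c, Y) = -5/3 + (c - Y)/3 = -5/3 + (-Y/3 + c/3) = -5/3 - Y/3 + c/3)
M(r) = 6*r/(-6 + r) (M(r) = 3*((r + r)/(r - 6)) = 3*((2*r)/(-6 + r)) = 3*(2*r/(-6 + r)) = 6*r/(-6 + r))
S(5, -10)*M(T(5, H)) = (-5/3 - 1/3*(-10) + (1/3)*5)*(6*(-3 + (1/3)*6)/(-6 + (-3 + (1/3)*6))) = (-5/3 + 10/3 + 5/3)*(6*(-3 + 2)/(-6 + (-3 + 2))) = 10*(6*(-1)/(-6 - 1))/3 = 10*(6*(-1)/(-7))/3 = 10*(6*(-1)*(-1/7))/3 = (10/3)*(6/7) = 20/7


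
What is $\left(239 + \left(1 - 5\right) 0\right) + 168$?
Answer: $407$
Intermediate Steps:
$\left(239 + \left(1 - 5\right) 0\right) + 168 = \left(239 - 0\right) + 168 = \left(239 + 0\right) + 168 = 239 + 168 = 407$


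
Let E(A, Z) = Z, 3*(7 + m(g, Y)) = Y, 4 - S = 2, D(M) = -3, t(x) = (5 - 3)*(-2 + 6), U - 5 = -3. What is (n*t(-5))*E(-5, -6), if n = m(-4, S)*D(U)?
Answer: -912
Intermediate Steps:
U = 2 (U = 5 - 3 = 2)
t(x) = 8 (t(x) = 2*4 = 8)
S = 2 (S = 4 - 1*2 = 4 - 2 = 2)
m(g, Y) = -7 + Y/3
n = 19 (n = (-7 + (⅓)*2)*(-3) = (-7 + ⅔)*(-3) = -19/3*(-3) = 19)
(n*t(-5))*E(-5, -6) = (19*8)*(-6) = 152*(-6) = -912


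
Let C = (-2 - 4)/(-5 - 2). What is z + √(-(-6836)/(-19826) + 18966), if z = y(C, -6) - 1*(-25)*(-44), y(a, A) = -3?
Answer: -1103 + 2*√465927207755/9913 ≈ -965.28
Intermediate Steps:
C = 6/7 (C = -6/(-7) = -6*(-⅐) = 6/7 ≈ 0.85714)
z = -1103 (z = -3 - 1*(-25)*(-44) = -3 + 25*(-44) = -3 - 1100 = -1103)
z + √(-(-6836)/(-19826) + 18966) = -1103 + √(-(-6836)/(-19826) + 18966) = -1103 + √(-(-6836)*(-1)/19826 + 18966) = -1103 + √(-1*3418/9913 + 18966) = -1103 + √(-3418/9913 + 18966) = -1103 + √(188006540/9913) = -1103 + 2*√465927207755/9913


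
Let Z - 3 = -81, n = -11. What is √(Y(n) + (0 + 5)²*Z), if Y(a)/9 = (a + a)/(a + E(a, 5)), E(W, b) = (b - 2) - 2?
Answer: I*√48255/5 ≈ 43.934*I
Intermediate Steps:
E(W, b) = -4 + b (E(W, b) = (-2 + b) - 2 = -4 + b)
Z = -78 (Z = 3 - 81 = -78)
Y(a) = 18*a/(1 + a) (Y(a) = 9*((a + a)/(a + (-4 + 5))) = 9*((2*a)/(a + 1)) = 9*((2*a)/(1 + a)) = 9*(2*a/(1 + a)) = 18*a/(1 + a))
√(Y(n) + (0 + 5)²*Z) = √(18*(-11)/(1 - 11) + (0 + 5)²*(-78)) = √(18*(-11)/(-10) + 5²*(-78)) = √(18*(-11)*(-⅒) + 25*(-78)) = √(99/5 - 1950) = √(-9651/5) = I*√48255/5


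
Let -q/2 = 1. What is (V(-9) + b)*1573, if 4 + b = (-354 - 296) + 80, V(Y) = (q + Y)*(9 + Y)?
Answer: -902902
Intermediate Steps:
q = -2 (q = -2*1 = -2)
V(Y) = (-2 + Y)*(9 + Y)
b = -574 (b = -4 + ((-354 - 296) + 80) = -4 + (-650 + 80) = -4 - 570 = -574)
(V(-9) + b)*1573 = ((-18 + (-9)**2 + 7*(-9)) - 574)*1573 = ((-18 + 81 - 63) - 574)*1573 = (0 - 574)*1573 = -574*1573 = -902902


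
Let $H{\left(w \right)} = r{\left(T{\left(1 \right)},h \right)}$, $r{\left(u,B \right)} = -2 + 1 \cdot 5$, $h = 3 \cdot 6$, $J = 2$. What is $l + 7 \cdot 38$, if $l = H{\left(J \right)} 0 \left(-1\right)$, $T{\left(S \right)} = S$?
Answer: $266$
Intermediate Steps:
$h = 18$
$r{\left(u,B \right)} = 3$ ($r{\left(u,B \right)} = -2 + 5 = 3$)
$H{\left(w \right)} = 3$
$l = 0$ ($l = 3 \cdot 0 \left(-1\right) = 0 \left(-1\right) = 0$)
$l + 7 \cdot 38 = 0 + 7 \cdot 38 = 0 + 266 = 266$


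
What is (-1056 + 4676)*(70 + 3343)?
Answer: 12355060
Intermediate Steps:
(-1056 + 4676)*(70 + 3343) = 3620*3413 = 12355060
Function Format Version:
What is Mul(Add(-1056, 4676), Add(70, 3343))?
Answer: 12355060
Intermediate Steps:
Mul(Add(-1056, 4676), Add(70, 3343)) = Mul(3620, 3413) = 12355060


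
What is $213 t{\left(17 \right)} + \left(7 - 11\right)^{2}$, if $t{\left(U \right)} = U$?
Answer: $3637$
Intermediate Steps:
$213 t{\left(17 \right)} + \left(7 - 11\right)^{2} = 213 \cdot 17 + \left(7 - 11\right)^{2} = 3621 + \left(7 - 11\right)^{2} = 3621 + \left(-4\right)^{2} = 3621 + 16 = 3637$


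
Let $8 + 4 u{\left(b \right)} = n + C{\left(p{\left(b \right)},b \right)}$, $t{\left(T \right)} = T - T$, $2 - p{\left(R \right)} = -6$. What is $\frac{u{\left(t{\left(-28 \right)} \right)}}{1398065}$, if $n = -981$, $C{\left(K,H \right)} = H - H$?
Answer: $- \frac{989}{5592260} \approx -0.00017685$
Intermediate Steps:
$p{\left(R \right)} = 8$ ($p{\left(R \right)} = 2 - -6 = 2 + 6 = 8$)
$C{\left(K,H \right)} = 0$
$t{\left(T \right)} = 0$
$u{\left(b \right)} = - \frac{989}{4}$ ($u{\left(b \right)} = -2 + \frac{-981 + 0}{4} = -2 + \frac{1}{4} \left(-981\right) = -2 - \frac{981}{4} = - \frac{989}{4}$)
$\frac{u{\left(t{\left(-28 \right)} \right)}}{1398065} = - \frac{989}{4 \cdot 1398065} = \left(- \frac{989}{4}\right) \frac{1}{1398065} = - \frac{989}{5592260}$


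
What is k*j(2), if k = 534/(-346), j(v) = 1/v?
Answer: -267/346 ≈ -0.77168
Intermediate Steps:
j(v) = 1/v
k = -267/173 (k = 534*(-1/346) = -267/173 ≈ -1.5434)
k*j(2) = -267/173/2 = -267/173*½ = -267/346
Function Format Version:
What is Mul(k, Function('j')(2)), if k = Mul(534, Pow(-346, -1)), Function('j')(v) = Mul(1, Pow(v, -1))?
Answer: Rational(-267, 346) ≈ -0.77168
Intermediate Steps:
Function('j')(v) = Pow(v, -1)
k = Rational(-267, 173) (k = Mul(534, Rational(-1, 346)) = Rational(-267, 173) ≈ -1.5434)
Mul(k, Function('j')(2)) = Mul(Rational(-267, 173), Pow(2, -1)) = Mul(Rational(-267, 173), Rational(1, 2)) = Rational(-267, 346)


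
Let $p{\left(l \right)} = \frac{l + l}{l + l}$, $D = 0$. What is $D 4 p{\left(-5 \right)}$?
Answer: $0$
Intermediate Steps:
$p{\left(l \right)} = 1$ ($p{\left(l \right)} = \frac{2 l}{2 l} = 2 l \frac{1}{2 l} = 1$)
$D 4 p{\left(-5 \right)} = 0 \cdot 4 \cdot 1 = 0 \cdot 1 = 0$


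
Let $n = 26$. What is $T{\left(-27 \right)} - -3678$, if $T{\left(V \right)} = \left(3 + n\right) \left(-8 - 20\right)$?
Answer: $2866$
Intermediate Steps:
$T{\left(V \right)} = -812$ ($T{\left(V \right)} = \left(3 + 26\right) \left(-8 - 20\right) = 29 \left(-28\right) = -812$)
$T{\left(-27 \right)} - -3678 = -812 - -3678 = -812 + 3678 = 2866$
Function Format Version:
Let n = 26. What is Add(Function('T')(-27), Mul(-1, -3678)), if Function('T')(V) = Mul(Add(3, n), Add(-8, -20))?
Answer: 2866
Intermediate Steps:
Function('T')(V) = -812 (Function('T')(V) = Mul(Add(3, 26), Add(-8, -20)) = Mul(29, -28) = -812)
Add(Function('T')(-27), Mul(-1, -3678)) = Add(-812, Mul(-1, -3678)) = Add(-812, 3678) = 2866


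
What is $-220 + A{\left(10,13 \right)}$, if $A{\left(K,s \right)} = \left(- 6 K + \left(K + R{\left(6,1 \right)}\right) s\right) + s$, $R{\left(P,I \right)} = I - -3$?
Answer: $-85$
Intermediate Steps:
$R{\left(P,I \right)} = 3 + I$ ($R{\left(P,I \right)} = I + 3 = 3 + I$)
$A{\left(K,s \right)} = s - 6 K + s \left(4 + K\right)$ ($A{\left(K,s \right)} = \left(- 6 K + \left(K + \left(3 + 1\right)\right) s\right) + s = \left(- 6 K + \left(K + 4\right) s\right) + s = \left(- 6 K + \left(4 + K\right) s\right) + s = \left(- 6 K + s \left(4 + K\right)\right) + s = s - 6 K + s \left(4 + K\right)$)
$-220 + A{\left(10,13 \right)} = -220 + \left(\left(-6\right) 10 + 5 \cdot 13 + 10 \cdot 13\right) = -220 + \left(-60 + 65 + 130\right) = -220 + 135 = -85$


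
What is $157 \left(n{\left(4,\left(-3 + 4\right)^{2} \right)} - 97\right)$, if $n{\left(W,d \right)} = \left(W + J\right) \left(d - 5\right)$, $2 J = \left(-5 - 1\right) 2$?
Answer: $-13973$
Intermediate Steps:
$J = -6$ ($J = \frac{\left(-5 - 1\right) 2}{2} = \frac{\left(-6\right) 2}{2} = \frac{1}{2} \left(-12\right) = -6$)
$n{\left(W,d \right)} = \left(-6 + W\right) \left(-5 + d\right)$ ($n{\left(W,d \right)} = \left(W - 6\right) \left(d - 5\right) = \left(-6 + W\right) \left(-5 + d\right)$)
$157 \left(n{\left(4,\left(-3 + 4\right)^{2} \right)} - 97\right) = 157 \left(\left(30 - 6 \left(-3 + 4\right)^{2} - 20 + 4 \left(-3 + 4\right)^{2}\right) - 97\right) = 157 \left(\left(30 - 6 \cdot 1^{2} - 20 + 4 \cdot 1^{2}\right) - 97\right) = 157 \left(\left(30 - 6 - 20 + 4 \cdot 1\right) - 97\right) = 157 \left(\left(30 - 6 - 20 + 4\right) - 97\right) = 157 \left(8 - 97\right) = 157 \left(-89\right) = -13973$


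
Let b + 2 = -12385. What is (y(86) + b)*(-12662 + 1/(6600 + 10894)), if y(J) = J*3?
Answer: 2686682988483/17494 ≈ 1.5358e+8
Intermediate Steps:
y(J) = 3*J
b = -12387 (b = -2 - 12385 = -12387)
(y(86) + b)*(-12662 + 1/(6600 + 10894)) = (3*86 - 12387)*(-12662 + 1/(6600 + 10894)) = (258 - 12387)*(-12662 + 1/17494) = -12129*(-12662 + 1/17494) = -12129*(-221509027/17494) = 2686682988483/17494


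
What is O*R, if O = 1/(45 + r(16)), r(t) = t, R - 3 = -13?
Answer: -10/61 ≈ -0.16393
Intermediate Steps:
R = -10 (R = 3 - 13 = -10)
O = 1/61 (O = 1/(45 + 16) = 1/61 ≈ 0.016393)
O*R = (1/61)*(-10) = -10/61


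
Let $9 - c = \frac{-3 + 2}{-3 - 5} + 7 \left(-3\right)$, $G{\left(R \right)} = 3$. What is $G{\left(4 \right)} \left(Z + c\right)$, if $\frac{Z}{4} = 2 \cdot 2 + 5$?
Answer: $\frac{1581}{8} \approx 197.63$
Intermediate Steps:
$Z = 36$ ($Z = 4 \left(2 \cdot 2 + 5\right) = 4 \left(4 + 5\right) = 4 \cdot 9 = 36$)
$c = \frac{239}{8}$ ($c = 9 - \left(\frac{-3 + 2}{-3 - 5} + 7 \left(-3\right)\right) = 9 - \left(- \frac{1}{-8} - 21\right) = 9 - \left(\left(-1\right) \left(- \frac{1}{8}\right) - 21\right) = 9 - \left(\frac{1}{8} - 21\right) = 9 - - \frac{167}{8} = 9 + \frac{167}{8} = \frac{239}{8} \approx 29.875$)
$G{\left(4 \right)} \left(Z + c\right) = 3 \left(36 + \frac{239}{8}\right) = 3 \cdot \frac{527}{8} = \frac{1581}{8}$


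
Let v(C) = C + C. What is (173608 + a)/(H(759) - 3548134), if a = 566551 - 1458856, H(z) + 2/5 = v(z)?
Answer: 3593485/17733082 ≈ 0.20264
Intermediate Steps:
v(C) = 2*C
H(z) = -⅖ + 2*z
a = -892305
(173608 + a)/(H(759) - 3548134) = (173608 - 892305)/((-⅖ + 2*759) - 3548134) = -718697/((-⅖ + 1518) - 3548134) = -718697/(7588/5 - 3548134) = -718697/(-17733082/5) = -718697*(-5/17733082) = 3593485/17733082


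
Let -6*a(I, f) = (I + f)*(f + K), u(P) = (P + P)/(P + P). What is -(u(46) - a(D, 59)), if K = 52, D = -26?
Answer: -1223/2 ≈ -611.50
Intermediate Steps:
u(P) = 1 (u(P) = (2*P)/((2*P)) = (2*P)*(1/(2*P)) = 1)
a(I, f) = -(52 + f)*(I + f)/6 (a(I, f) = -(I + f)*(f + 52)/6 = -(I + f)*(52 + f)/6 = -(52 + f)*(I + f)/6)
-(u(46) - a(D, 59)) = -(1 - (-26/3*(-26) - 26/3*59 - 1/6*59**2 - 1/6*(-26)*59)) = -(1 - (676/3 - 1534/3 - 1/6*3481 + 767/3)) = -(1 - (676/3 - 1534/3 - 3481/6 + 767/3)) = -(1 - 1*(-1221/2)) = -(1 + 1221/2) = -1*1223/2 = -1223/2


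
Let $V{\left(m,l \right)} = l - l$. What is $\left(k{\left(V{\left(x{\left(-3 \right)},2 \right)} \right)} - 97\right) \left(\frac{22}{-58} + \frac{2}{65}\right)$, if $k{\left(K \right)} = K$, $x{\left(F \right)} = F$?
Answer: $\frac{63729}{1885} \approx 33.808$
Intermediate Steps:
$V{\left(m,l \right)} = 0$
$\left(k{\left(V{\left(x{\left(-3 \right)},2 \right)} \right)} - 97\right) \left(\frac{22}{-58} + \frac{2}{65}\right) = \left(0 - 97\right) \left(\frac{22}{-58} + \frac{2}{65}\right) = - 97 \left(22 \left(- \frac{1}{58}\right) + 2 \cdot \frac{1}{65}\right) = - 97 \left(- \frac{11}{29} + \frac{2}{65}\right) = \left(-97\right) \left(- \frac{657}{1885}\right) = \frac{63729}{1885}$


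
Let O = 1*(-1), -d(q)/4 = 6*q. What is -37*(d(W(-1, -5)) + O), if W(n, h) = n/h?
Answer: 1073/5 ≈ 214.60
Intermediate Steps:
d(q) = -24*q
O = -1
-37*(d(W(-1, -5)) + O) = -37*(-(-24)/(-5) - 1) = -37*(-(-24)*(-1)/5 - 1) = -37*(-24*⅕ - 1) = -37*(-24/5 - 1) = -37*(-29/5) = 1073/5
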